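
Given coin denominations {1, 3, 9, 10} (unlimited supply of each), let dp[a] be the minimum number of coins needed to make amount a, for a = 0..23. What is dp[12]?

 a  0  1  2  3  4  5  6  7  8  9 10 11 12 13 14 15 16 17 18 19 20 21 22 23
dp  0  1  2  1  2  3  2  3  4  1  1  2  2  2  3  3  3  4  2  2  2  3  3  3

2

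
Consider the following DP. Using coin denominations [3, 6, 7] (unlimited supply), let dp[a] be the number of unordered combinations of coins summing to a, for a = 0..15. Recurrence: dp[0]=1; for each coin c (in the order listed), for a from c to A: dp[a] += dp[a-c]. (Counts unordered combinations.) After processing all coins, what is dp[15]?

3

after  coin     0     1     2     3     4     5     6     7     8     9    10    11    12    13    14    15
          3     1     0     0     1     0     0     1     0     0     1     0     0     1     0     0     1
          6     1     0     0     1     0     0     2     0     0     2     0     0     3     0     0     3
          7     1     0     0     1     0     0     2     1     0     2     1     0     3     2     1     3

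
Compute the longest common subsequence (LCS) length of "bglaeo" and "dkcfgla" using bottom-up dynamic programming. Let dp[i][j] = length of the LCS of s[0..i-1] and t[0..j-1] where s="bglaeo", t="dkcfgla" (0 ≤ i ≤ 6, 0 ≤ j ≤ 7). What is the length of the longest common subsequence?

3

   ''  d  k  c  f  g  l  a
''  0  0  0  0  0  0  0  0
 b  0  0  0  0  0  0  0  0
 g  0  0  0  0  0  1  1  1
 l  0  0  0  0  0  1  2  2
 a  0  0  0  0  0  1  2  3
 e  0  0  0  0  0  1  2  3
 o  0  0  0  0  0  1  2  3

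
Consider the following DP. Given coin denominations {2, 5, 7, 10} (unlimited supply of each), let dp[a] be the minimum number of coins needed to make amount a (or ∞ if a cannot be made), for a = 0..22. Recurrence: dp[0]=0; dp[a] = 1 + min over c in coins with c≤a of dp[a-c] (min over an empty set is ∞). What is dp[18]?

4

 a  0  1  2  3  4  5  6  7  8  9 10 11 12 13 14 15 16 17 18 19 20 21 22
dp  0  -  1  -  2  1  3  1  4  2  1  3  2  4  2  2  3  2  4  3  2  3  3
(- denotes ∞ / unreachable)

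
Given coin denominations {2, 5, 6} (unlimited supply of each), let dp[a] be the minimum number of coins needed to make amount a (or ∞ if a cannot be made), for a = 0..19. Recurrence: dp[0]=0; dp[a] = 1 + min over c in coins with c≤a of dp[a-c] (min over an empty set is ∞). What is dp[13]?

 a  0  1  2  3  4  5  6  7  8  9 10 11 12 13 14 15 16 17 18 19
dp  0  -  1  -  2  1  1  2  2  3  2  2  2  3  3  3  3  3  3  4
(- denotes ∞ / unreachable)

3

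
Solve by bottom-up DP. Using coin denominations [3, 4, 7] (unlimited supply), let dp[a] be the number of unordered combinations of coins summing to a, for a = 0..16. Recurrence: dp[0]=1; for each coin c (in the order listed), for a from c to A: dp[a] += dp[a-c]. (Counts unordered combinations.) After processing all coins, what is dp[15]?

3

after  coin     0     1     2     3     4     5     6     7     8     9    10    11    12    13    14    15    16
          3     1     0     0     1     0     0     1     0     0     1     0     0     1     0     0     1     0
          4     1     0     0     1     1     0     1     1     1     1     1     1     2     1     1     2     2
          7     1     0     0     1     1     0     1     2     1     1     2     2     2     2     3     3     3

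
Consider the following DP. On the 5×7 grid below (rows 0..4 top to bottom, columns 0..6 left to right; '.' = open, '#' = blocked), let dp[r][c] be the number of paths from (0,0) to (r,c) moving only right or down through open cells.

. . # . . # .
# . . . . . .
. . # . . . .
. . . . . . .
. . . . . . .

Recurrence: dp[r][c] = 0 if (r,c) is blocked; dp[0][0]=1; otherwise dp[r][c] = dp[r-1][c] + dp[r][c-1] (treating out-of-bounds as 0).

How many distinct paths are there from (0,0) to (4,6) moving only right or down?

26

r\c   0   1   2   3   4   5   6
  0   1   1   0   0   0   0   0
  1   0   1   1   1   1   1   1
  2   0   1   0   1   2   3   4
  3   0   1   1   2   4   7  11
  4   0   1   2   4   8  15  26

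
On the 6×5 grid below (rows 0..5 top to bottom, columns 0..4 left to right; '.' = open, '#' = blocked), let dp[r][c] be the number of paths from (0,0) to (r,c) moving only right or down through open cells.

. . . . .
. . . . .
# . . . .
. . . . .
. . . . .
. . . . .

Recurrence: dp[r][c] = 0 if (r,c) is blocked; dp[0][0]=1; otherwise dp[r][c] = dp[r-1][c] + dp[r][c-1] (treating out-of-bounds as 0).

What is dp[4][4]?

55

r\c   0   1   2   3   4
  0   1   1   1   1   1
  1   1   2   3   4   5
  2   0   2   5   9  14
  3   0   2   7  16  30
  4   0   2   9  25  55
  5   0   2  11  36  91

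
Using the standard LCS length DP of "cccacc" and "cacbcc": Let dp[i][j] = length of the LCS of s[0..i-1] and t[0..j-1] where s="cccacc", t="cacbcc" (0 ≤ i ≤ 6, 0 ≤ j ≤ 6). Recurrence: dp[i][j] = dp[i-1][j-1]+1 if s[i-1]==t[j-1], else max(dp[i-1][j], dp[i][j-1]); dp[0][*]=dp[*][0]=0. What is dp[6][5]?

4

   ''  c  a  c  b  c  c
''  0  0  0  0  0  0  0
 c  0  1  1  1  1  1  1
 c  0  1  1  2  2  2  2
 c  0  1  1  2  2  3  3
 a  0  1  2  2  2  3  3
 c  0  1  2  3  3  3  4
 c  0  1  2  3  3  4  4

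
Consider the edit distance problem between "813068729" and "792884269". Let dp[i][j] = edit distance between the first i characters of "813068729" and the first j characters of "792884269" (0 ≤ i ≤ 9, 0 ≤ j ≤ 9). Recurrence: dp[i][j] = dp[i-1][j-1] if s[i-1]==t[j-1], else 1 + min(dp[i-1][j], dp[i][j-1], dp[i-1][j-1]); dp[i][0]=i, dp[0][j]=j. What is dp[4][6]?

   ''  7  9  2  8  8  4  2  6  9
''  0  1  2  3  4  5  6  7  8  9
 8  1  1  2  3  3  4  5  6  7  8
 1  2  2  2  3  4  4  5  6  7  8
 3  3  3  3  3  4  5  5  6  7  8
 0  4  4  4  4  4  5  6  6  7  8
 6  5  5  5  5  5  5  6  7  6  7
 8  6  6  6  6  5  5  6  7  7  7
 7  7  6  7  7  6  6  6  7  8  8
 2  8  7  7  7  7  7  7  6  7  8
 9  9  8  7  8  8  8  8  7  7  7

6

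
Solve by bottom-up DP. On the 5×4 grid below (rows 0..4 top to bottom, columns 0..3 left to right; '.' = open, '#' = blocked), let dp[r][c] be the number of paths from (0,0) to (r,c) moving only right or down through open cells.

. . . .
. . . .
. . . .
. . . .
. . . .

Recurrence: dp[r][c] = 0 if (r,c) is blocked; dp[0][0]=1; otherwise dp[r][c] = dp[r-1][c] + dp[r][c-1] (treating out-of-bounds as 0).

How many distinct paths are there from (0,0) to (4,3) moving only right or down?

35

r\c   0   1   2   3
  0   1   1   1   1
  1   1   2   3   4
  2   1   3   6  10
  3   1   4  10  20
  4   1   5  15  35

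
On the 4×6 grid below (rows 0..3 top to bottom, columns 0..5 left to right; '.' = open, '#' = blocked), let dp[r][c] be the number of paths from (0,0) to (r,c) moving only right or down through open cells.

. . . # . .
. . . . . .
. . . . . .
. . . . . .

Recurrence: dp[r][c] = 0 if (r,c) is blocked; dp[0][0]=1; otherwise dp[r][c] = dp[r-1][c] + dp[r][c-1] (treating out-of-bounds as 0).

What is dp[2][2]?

r\c   0   1   2   3   4   5
  0   1   1   1   0   0   0
  1   1   2   3   3   3   3
  2   1   3   6   9  12  15
  3   1   4  10  19  31  46

6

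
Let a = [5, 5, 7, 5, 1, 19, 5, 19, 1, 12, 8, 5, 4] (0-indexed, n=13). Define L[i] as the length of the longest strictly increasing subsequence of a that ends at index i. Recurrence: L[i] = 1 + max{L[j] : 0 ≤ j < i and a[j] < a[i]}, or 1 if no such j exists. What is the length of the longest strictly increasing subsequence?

   i    0    1    2    3    4    5    6    7    8    9   10   11   12
a[i]    5    5    7    5    1   19    5   19    1   12    8    5    4
L[i]    1    1    2    1    1    3    2    3    1    3    3    2    2

3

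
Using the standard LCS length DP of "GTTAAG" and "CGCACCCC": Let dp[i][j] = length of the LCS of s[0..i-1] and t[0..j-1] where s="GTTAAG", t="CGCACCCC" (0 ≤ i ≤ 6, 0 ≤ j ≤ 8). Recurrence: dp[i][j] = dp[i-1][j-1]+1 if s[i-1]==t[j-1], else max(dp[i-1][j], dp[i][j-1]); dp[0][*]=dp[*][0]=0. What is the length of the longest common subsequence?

2

   ''  C  G  C  A  C  C  C  C
''  0  0  0  0  0  0  0  0  0
 G  0  0  1  1  1  1  1  1  1
 T  0  0  1  1  1  1  1  1  1
 T  0  0  1  1  1  1  1  1  1
 A  0  0  1  1  2  2  2  2  2
 A  0  0  1  1  2  2  2  2  2
 G  0  0  1  1  2  2  2  2  2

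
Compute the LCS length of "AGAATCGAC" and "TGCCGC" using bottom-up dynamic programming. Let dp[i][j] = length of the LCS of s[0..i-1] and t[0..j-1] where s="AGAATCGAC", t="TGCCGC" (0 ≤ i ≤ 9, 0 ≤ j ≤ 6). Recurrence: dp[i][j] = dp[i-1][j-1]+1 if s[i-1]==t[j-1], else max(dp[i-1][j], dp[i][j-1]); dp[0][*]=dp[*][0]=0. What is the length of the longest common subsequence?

   ''  T  G  C  C  G  C
''  0  0  0  0  0  0  0
 A  0  0  0  0  0  0  0
 G  0  0  1  1  1  1  1
 A  0  0  1  1  1  1  1
 A  0  0  1  1  1  1  1
 T  0  1  1  1  1  1  1
 C  0  1  1  2  2  2  2
 G  0  1  2  2  2  3  3
 A  0  1  2  2  2  3  3
 C  0  1  2  3  3  3  4

4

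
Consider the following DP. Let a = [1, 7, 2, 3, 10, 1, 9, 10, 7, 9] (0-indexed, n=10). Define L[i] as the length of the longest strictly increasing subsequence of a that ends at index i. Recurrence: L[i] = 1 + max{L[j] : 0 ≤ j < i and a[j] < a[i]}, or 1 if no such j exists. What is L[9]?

5

   i    0    1    2    3    4    5    6    7    8    9
a[i]    1    7    2    3   10    1    9   10    7    9
L[i]    1    2    2    3    4    1    4    5    4    5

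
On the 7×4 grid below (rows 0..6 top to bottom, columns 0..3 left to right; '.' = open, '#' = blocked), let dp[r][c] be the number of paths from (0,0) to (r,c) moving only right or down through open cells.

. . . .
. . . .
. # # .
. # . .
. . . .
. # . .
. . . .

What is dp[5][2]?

1

r\c   0   1   2   3
  0   1   1   1   1
  1   1   2   3   4
  2   1   0   0   4
  3   1   0   0   4
  4   1   1   1   5
  5   1   0   1   6
  6   1   1   2   8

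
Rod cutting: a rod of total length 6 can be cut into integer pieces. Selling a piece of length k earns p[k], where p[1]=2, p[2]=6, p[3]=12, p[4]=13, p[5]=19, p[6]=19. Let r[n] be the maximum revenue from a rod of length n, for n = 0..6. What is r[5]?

19

   n    0    1    2    3    4    5    6
r[n]    0    2    6   12   14   19   24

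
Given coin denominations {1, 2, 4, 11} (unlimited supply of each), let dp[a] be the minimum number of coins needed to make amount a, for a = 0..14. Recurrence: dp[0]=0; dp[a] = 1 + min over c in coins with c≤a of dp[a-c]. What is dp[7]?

 a  0  1  2  3  4  5  6  7  8  9 10 11 12 13 14
dp  0  1  1  2  1  2  2  3  2  3  3  1  2  2  3

3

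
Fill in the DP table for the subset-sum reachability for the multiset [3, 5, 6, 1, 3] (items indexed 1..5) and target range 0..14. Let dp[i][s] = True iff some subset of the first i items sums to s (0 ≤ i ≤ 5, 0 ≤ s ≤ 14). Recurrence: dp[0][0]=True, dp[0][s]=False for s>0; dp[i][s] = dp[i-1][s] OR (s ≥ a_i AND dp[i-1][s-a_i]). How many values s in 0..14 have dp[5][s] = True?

14

i\s   0   1   2   3   4   5   6   7   8   9  10  11  12  13  14
  0   T   F   F   F   F   F   F   F   F   F   F   F   F   F   F
  1   T   F   F   T   F   F   F   F   F   F   F   F   F   F   F
  2   T   F   F   T   F   T   F   F   T   F   F   F   F   F   F
  3   T   F   F   T   F   T   T   F   T   T   F   T   F   F   T
  4   T   T   F   T   T   T   T   T   T   T   T   T   T   F   T
  5   T   T   F   T   T   T   T   T   T   T   T   T   T   T   T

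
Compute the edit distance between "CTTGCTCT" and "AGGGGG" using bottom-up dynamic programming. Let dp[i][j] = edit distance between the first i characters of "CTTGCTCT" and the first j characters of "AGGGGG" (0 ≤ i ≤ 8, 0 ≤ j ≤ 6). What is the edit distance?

7

   ''  A  G  G  G  G  G
''  0  1  2  3  4  5  6
 C  1  1  2  3  4  5  6
 T  2  2  2  3  4  5  6
 T  3  3  3  3  4  5  6
 G  4  4  3  3  3  4  5
 C  5  5  4  4  4  4  5
 T  6  6  5  5  5  5  5
 C  7  7  6  6  6  6  6
 T  8  8  7  7  7  7  7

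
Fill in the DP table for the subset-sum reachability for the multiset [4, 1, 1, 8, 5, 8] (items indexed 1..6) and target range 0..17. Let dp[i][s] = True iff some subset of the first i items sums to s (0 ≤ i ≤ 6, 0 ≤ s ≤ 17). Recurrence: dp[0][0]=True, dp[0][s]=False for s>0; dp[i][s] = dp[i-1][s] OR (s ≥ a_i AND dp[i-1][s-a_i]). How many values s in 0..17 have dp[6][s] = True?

17

i\s   0   1   2   3   4   5   6   7   8   9  10  11  12  13  14  15  16  17
  0   T   F   F   F   F   F   F   F   F   F   F   F   F   F   F   F   F   F
  1   T   F   F   F   T   F   F   F   F   F   F   F   F   F   F   F   F   F
  2   T   T   F   F   T   T   F   F   F   F   F   F   F   F   F   F   F   F
  3   T   T   T   F   T   T   T   F   F   F   F   F   F   F   F   F   F   F
  4   T   T   T   F   T   T   T   F   T   T   T   F   T   T   T   F   F   F
  5   T   T   T   F   T   T   T   T   T   T   T   T   T   T   T   T   F   T
  6   T   T   T   F   T   T   T   T   T   T   T   T   T   T   T   T   T   T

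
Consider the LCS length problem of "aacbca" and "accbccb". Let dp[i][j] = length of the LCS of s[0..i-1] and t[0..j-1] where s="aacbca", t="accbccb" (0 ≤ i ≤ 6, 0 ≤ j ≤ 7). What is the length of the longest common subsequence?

4

   ''  a  c  c  b  c  c  b
''  0  0  0  0  0  0  0  0
 a  0  1  1  1  1  1  1  1
 a  0  1  1  1  1  1  1  1
 c  0  1  2  2  2  2  2  2
 b  0  1  2  2  3  3  3  3
 c  0  1  2  3  3  4  4  4
 a  0  1  2  3  3  4  4  4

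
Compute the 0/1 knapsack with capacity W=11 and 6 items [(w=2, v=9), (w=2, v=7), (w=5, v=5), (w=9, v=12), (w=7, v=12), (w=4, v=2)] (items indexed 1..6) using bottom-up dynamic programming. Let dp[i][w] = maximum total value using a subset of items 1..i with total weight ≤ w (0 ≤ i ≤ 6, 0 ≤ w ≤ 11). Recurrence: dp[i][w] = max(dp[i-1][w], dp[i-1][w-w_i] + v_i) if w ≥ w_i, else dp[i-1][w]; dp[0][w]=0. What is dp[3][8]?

16

i\w   0   1   2   3   4   5   6   7   8   9  10  11
  0   0   0   0   0   0   0   0   0   0   0   0   0
  1   0   0   9   9   9   9   9   9   9   9   9   9
  2   0   0   9   9  16  16  16  16  16  16  16  16
  3   0   0   9   9  16  16  16  16  16  21  21  21
  4   0   0   9   9  16  16  16  16  16  21  21  21
  5   0   0   9   9  16  16  16  16  16  21  21  28
  6   0   0   9   9  16  16  16  16  18  21  21  28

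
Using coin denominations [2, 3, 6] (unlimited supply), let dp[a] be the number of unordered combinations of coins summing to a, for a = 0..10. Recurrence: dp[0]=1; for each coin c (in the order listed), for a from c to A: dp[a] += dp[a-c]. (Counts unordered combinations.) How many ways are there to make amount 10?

after  coin     0     1     2     3     4     5     6     7     8     9    10
          2     1     0     1     0     1     0     1     0     1     0     1
          3     1     0     1     1     1     1     2     1     2     2     2
          6     1     0     1     1     1     1     3     1     3     3     3

3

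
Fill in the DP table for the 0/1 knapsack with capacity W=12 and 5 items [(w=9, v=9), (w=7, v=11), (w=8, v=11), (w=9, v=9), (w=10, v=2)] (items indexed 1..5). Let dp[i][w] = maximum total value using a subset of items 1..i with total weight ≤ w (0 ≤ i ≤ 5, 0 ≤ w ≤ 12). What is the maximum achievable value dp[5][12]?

i\w   0   1   2   3   4   5   6   7   8   9  10  11  12
  0   0   0   0   0   0   0   0   0   0   0   0   0   0
  1   0   0   0   0   0   0   0   0   0   9   9   9   9
  2   0   0   0   0   0   0   0  11  11  11  11  11  11
  3   0   0   0   0   0   0   0  11  11  11  11  11  11
  4   0   0   0   0   0   0   0  11  11  11  11  11  11
  5   0   0   0   0   0   0   0  11  11  11  11  11  11

11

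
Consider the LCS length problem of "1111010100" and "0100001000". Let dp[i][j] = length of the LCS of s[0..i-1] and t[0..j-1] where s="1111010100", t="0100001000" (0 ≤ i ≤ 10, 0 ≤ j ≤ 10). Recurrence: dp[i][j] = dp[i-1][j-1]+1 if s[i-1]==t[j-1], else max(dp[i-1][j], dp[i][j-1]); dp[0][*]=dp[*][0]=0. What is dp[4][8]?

2

   ''  0  1  0  0  0  0  1  0  0  0
''  0  0  0  0  0  0  0  0  0  0  0
 1  0  0  1  1  1  1  1  1  1  1  1
 1  0  0  1  1  1  1  1  2  2  2  2
 1  0  0  1  1  1  1  1  2  2  2  2
 1  0  0  1  1  1  1  1  2  2  2  2
 0  0  1  1  2  2  2  2  2  3  3  3
 1  0  1  2  2  2  2  2  3  3  3  3
 0  0  1  2  3  3  3  3  3  4  4  4
 1  0  1  2  3  3  3  3  4  4  4  4
 0  0  1  2  3  4  4  4  4  5  5  5
 0  0  1  2  3  4  5  5  5  5  6  6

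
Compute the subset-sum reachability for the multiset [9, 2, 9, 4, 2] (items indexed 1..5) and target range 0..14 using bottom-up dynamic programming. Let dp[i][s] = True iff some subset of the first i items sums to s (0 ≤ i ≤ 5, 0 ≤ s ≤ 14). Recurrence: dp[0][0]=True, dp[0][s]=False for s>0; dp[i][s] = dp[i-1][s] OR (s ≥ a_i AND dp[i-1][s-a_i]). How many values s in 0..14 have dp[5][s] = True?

i\s   0   1   2   3   4   5   6   7   8   9  10  11  12  13  14
  0   T   F   F   F   F   F   F   F   F   F   F   F   F   F   F
  1   T   F   F   F   F   F   F   F   F   T   F   F   F   F   F
  2   T   F   T   F   F   F   F   F   F   T   F   T   F   F   F
  3   T   F   T   F   F   F   F   F   F   T   F   T   F   F   F
  4   T   F   T   F   T   F   T   F   F   T   F   T   F   T   F
  5   T   F   T   F   T   F   T   F   T   T   F   T   F   T   F

8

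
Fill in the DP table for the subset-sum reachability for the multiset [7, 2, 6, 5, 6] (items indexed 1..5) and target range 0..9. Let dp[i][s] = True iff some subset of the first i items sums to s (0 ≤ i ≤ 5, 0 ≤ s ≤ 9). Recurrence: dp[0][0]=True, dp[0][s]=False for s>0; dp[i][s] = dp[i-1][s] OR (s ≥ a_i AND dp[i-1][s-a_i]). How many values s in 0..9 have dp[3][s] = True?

i\s   0   1   2   3   4   5   6   7   8   9
  0   T   F   F   F   F   F   F   F   F   F
  1   T   F   F   F   F   F   F   T   F   F
  2   T   F   T   F   F   F   F   T   F   T
  3   T   F   T   F   F   F   T   T   T   T
  4   T   F   T   F   F   T   T   T   T   T
  5   T   F   T   F   F   T   T   T   T   T

6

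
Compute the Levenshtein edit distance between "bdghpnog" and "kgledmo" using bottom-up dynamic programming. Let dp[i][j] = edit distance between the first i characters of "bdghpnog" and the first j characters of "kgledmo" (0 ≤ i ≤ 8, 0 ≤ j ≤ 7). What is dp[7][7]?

6

   ''  k  g  l  e  d  m  o
''  0  1  2  3  4  5  6  7
 b  1  1  2  3  4  5  6  7
 d  2  2  2  3  4  4  5  6
 g  3  3  2  3  4  5  5  6
 h  4  4  3  3  4  5  6  6
 p  5  5  4  4  4  5  6  7
 n  6  6  5  5  5  5  6  7
 o  7  7  6  6  6  6  6  6
 g  8  8  7  7  7  7  7  7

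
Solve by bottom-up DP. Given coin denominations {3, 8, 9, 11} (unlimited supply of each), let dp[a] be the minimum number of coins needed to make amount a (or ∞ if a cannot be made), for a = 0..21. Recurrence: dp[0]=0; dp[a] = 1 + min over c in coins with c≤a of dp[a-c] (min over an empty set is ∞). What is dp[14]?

 a  0  1  2  3  4  5  6  7  8  9 10 11 12 13 14 15 16 17 18 19 20 21
dp  0  -  -  1  -  -  2  -  1  1  -  1  2  -  2  3  2  2  2  2  2  3
(- denotes ∞ / unreachable)

2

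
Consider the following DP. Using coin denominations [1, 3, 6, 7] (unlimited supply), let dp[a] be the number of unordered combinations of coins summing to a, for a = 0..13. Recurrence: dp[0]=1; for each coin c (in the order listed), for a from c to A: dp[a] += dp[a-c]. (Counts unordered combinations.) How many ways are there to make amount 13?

13

after  coin     0     1     2     3     4     5     6     7     8     9    10    11    12    13
          1     1     1     1     1     1     1     1     1     1     1     1     1     1     1
          3     1     1     1     2     2     2     3     3     3     4     4     4     5     5
          6     1     1     1     2     2     2     4     4     4     6     6     6     9     9
          7     1     1     1     2     2     2     4     5     5     7     8     8    11    13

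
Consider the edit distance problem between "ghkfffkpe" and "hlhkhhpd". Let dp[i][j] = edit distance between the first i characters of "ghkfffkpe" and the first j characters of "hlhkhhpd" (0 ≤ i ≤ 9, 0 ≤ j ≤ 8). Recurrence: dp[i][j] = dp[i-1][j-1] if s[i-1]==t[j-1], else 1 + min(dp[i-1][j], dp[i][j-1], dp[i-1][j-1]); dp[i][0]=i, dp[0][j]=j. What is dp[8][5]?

6

   ''  h  l  h  k  h  h  p  d
''  0  1  2  3  4  5  6  7  8
 g  1  1  2  3  4  5  6  7  8
 h  2  1  2  2  3  4  5  6  7
 k  3  2  2  3  2  3  4  5  6
 f  4  3  3  3  3  3  4  5  6
 f  5  4  4  4  4  4  4  5  6
 f  6  5  5  5  5  5  5  5  6
 k  7  6  6  6  5  6  6  6  6
 p  8  7  7  7  6  6  7  6  7
 e  9  8  8  8  7  7  7  7  7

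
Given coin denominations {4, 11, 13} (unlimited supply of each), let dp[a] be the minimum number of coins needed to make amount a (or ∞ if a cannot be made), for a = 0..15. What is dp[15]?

 a  0  1  2  3  4  5  6  7  8  9 10 11 12 13 14 15
dp  0  -  -  -  1  -  -  -  2  -  -  1  3  1  -  2
(- denotes ∞ / unreachable)

2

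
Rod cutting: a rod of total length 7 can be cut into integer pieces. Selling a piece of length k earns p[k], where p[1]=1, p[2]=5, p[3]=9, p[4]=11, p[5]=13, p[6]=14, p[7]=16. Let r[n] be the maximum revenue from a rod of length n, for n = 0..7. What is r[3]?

   n    0    1    2    3    4    5    6    7
r[n]    0    1    5    9   11   14   18   20

9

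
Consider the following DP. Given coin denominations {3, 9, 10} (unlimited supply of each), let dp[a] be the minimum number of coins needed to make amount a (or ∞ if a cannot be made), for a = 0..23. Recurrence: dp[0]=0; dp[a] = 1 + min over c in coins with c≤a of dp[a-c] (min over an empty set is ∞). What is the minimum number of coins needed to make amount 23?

 a  0  1  2  3  4  5  6  7  8  9 10 11 12 13 14 15 16 17 18 19 20 21 22 23
dp  0  -  -  1  -  -  2  -  -  1  1  -  2  2  -  3  3  -  2  2  2  3  3  3
(- denotes ∞ / unreachable)

3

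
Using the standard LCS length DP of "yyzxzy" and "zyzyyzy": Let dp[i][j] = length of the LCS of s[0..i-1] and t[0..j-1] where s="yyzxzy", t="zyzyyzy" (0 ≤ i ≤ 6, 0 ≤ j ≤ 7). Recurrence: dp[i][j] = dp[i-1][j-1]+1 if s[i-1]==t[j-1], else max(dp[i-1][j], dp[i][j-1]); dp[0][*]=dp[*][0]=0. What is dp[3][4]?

2

   ''  z  y  z  y  y  z  y
''  0  0  0  0  0  0  0  0
 y  0  0  1  1  1  1  1  1
 y  0  0  1  1  2  2  2  2
 z  0  1  1  2  2  2  3  3
 x  0  1  1  2  2  2  3  3
 z  0  1  1  2  2  2  3  3
 y  0  1  2  2  3  3  3  4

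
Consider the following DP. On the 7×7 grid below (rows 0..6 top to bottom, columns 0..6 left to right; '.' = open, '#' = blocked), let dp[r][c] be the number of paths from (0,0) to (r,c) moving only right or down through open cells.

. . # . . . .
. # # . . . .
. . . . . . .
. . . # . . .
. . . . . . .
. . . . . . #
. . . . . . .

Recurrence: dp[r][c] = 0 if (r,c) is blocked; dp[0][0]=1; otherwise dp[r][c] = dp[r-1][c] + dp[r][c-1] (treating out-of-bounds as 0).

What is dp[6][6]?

r\c   0   1   2   3   4   5   6
  0   1   1   0   0   0   0   0
  1   1   0   0   0   0   0   0
  2   1   1   1   1   1   1   1
  3   1   2   3   0   1   2   3
  4   1   3   6   6   7   9  12
  5   1   4  10  16  23  32   0
  6   1   5  15  31  54  86  86

86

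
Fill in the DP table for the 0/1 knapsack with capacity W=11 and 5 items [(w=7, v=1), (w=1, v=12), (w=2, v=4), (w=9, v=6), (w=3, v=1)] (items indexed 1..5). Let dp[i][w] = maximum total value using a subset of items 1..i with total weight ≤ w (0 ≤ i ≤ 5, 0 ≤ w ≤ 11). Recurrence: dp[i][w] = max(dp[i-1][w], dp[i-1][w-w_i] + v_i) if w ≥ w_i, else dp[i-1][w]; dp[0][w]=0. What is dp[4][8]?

i\w   0   1   2   3   4   5   6   7   8   9  10  11
  0   0   0   0   0   0   0   0   0   0   0   0   0
  1   0   0   0   0   0   0   0   1   1   1   1   1
  2   0  12  12  12  12  12  12  12  13  13  13  13
  3   0  12  12  16  16  16  16  16  16  16  17  17
  4   0  12  12  16  16  16  16  16  16  16  18  18
  5   0  12  12  16  16  16  17  17  17  17  18  18

16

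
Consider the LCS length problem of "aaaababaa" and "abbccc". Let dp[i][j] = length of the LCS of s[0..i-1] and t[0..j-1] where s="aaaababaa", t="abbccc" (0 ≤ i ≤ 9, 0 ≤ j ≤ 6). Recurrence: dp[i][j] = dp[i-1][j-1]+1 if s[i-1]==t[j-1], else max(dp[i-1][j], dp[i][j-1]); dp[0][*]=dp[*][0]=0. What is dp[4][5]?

1

   ''  a  b  b  c  c  c
''  0  0  0  0  0  0  0
 a  0  1  1  1  1  1  1
 a  0  1  1  1  1  1  1
 a  0  1  1  1  1  1  1
 a  0  1  1  1  1  1  1
 b  0  1  2  2  2  2  2
 a  0  1  2  2  2  2  2
 b  0  1  2  3  3  3  3
 a  0  1  2  3  3  3  3
 a  0  1  2  3  3  3  3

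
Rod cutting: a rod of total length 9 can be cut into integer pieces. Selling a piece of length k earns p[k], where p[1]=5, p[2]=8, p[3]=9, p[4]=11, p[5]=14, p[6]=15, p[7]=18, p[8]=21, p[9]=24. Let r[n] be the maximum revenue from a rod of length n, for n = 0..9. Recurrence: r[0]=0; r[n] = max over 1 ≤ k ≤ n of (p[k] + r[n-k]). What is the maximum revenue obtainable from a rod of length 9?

   n    0    1    2    3    4    5    6    7    8    9
r[n]    0    5   10   15   20   25   30   35   40   45

45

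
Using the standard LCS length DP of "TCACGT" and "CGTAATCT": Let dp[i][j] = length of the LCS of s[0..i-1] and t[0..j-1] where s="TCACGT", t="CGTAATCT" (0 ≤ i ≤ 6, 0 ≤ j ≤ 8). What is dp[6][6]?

3

   ''  C  G  T  A  A  T  C  T
''  0  0  0  0  0  0  0  0  0
 T  0  0  0  1  1  1  1  1  1
 C  0  1  1  1  1  1  1  2  2
 A  0  1  1  1  2  2  2  2  2
 C  0  1  1  1  2  2  2  3  3
 G  0  1  2  2  2  2  2  3  3
 T  0  1  2  3  3  3  3  3  4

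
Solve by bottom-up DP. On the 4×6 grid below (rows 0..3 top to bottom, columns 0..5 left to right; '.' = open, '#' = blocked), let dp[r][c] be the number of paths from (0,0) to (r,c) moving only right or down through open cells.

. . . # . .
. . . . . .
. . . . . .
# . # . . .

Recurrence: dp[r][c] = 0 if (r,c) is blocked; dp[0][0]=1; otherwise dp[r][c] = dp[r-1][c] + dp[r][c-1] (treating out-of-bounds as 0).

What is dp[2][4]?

r\c   0   1   2   3   4   5
  0   1   1   1   0   0   0
  1   1   2   3   3   3   3
  2   1   3   6   9  12  15
  3   0   3   0   9  21  36

12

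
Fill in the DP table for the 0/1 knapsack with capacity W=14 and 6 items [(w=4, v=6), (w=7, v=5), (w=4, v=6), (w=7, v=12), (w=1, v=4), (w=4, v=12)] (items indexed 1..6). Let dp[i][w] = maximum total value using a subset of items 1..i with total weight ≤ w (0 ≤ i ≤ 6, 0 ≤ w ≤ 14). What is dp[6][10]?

22

i\w   0   1   2   3   4   5   6   7   8   9  10  11  12  13  14
  0   0   0   0   0   0   0   0   0   0   0   0   0   0   0   0
  1   0   0   0   0   6   6   6   6   6   6   6   6   6   6   6
  2   0   0   0   0   6   6   6   6   6   6   6  11  11  11  11
  3   0   0   0   0   6   6   6   6  12  12  12  12  12  12  12
  4   0   0   0   0   6   6   6  12  12  12  12  18  18  18  18
  5   0   4   4   4   6  10  10  12  16  16  16  18  22  22  22
  6   0   4   4   4  12  16  16  16  18  22  22  24  28  28  28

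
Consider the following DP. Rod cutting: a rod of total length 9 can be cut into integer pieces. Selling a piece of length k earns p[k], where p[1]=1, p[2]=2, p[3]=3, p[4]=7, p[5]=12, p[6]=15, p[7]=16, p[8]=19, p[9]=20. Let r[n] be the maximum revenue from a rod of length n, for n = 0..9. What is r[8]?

19

   n    0    1    2    3    4    5    6    7    8    9
r[n]    0    1    2    3    7   12   15   16   19   20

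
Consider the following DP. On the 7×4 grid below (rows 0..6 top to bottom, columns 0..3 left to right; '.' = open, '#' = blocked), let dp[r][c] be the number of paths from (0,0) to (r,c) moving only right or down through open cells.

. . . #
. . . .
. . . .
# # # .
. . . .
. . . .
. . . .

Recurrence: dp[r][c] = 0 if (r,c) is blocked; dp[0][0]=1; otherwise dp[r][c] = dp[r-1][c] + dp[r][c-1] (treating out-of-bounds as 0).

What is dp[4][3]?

9

r\c   0   1   2   3
  0   1   1   1   0
  1   1   2   3   3
  2   1   3   6   9
  3   0   0   0   9
  4   0   0   0   9
  5   0   0   0   9
  6   0   0   0   9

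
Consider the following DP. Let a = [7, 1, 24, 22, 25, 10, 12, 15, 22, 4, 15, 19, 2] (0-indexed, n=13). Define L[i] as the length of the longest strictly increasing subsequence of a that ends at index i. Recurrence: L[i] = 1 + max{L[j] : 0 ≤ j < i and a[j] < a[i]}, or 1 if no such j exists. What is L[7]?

4

   i    0    1    2    3    4    5    6    7    8    9   10   11   12
a[i]    7    1   24   22   25   10   12   15   22    4   15   19    2
L[i]    1    1    2    2    3    2    3    4    5    2    4    5    2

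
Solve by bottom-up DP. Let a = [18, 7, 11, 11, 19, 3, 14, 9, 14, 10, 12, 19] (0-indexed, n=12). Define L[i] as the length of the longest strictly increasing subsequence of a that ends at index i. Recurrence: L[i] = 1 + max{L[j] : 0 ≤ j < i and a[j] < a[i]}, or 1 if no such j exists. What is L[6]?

3

   i    0    1    2    3    4    5    6    7    8    9   10   11
a[i]   18    7   11   11   19    3   14    9   14   10   12   19
L[i]    1    1    2    2    3    1    3    2    3    3    4    5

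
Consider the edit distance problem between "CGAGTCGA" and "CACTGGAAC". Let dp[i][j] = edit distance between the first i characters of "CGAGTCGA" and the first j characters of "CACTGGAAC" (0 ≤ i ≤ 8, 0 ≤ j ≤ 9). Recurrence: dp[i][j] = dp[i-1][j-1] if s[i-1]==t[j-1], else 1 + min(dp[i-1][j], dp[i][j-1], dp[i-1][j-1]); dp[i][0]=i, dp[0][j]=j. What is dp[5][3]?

3

   ''  C  A  C  T  G  G  A  A  C
''  0  1  2  3  4  5  6  7  8  9
 C  1  0  1  2  3  4  5  6  7  8
 G  2  1  1  2  3  3  4  5  6  7
 A  3  2  1  2  3  4  4  4  5  6
 G  4  3  2  2  3  3  4  5  5  6
 T  5  4  3  3  2  3  4  5  6  6
 C  6  5  4  3  3  3  4  5  6  6
 G  7  6  5  4  4  3  3  4  5  6
 A  8  7  6  5  5  4  4  3  4  5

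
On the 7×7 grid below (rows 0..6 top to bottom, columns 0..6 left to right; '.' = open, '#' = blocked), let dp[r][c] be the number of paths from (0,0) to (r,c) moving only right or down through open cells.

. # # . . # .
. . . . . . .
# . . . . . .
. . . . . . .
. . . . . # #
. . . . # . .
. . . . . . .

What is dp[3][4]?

r\c   0   1   2   3   4   5   6
  0   1   0   0   0   0   0   0
  1   1   1   1   1   1   1   1
  2   0   1   2   3   4   5   6
  3   0   1   3   6  10  15  21
  4   0   1   4  10  20   0   0
  5   0   1   5  15   0   0   0
  6   0   1   6  21  21  21  21

10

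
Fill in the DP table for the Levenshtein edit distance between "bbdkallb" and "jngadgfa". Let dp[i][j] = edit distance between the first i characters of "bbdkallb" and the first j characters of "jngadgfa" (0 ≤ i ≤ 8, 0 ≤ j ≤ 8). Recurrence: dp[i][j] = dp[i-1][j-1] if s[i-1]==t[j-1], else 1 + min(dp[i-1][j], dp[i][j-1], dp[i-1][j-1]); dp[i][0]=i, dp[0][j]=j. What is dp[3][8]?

   ''  j  n  g  a  d  g  f  a
''  0  1  2  3  4  5  6  7  8
 b  1  1  2  3  4  5  6  7  8
 b  2  2  2  3  4  5  6  7  8
 d  3  3  3  3  4  4  5  6  7
 k  4  4  4  4  4  5  5  6  7
 a  5  5  5  5  4  5  6  6  6
 l  6  6  6  6  5  5  6  7  7
 l  7  7  7  7  6  6  6  7  8
 b  8  8  8  8  7  7  7  7  8

7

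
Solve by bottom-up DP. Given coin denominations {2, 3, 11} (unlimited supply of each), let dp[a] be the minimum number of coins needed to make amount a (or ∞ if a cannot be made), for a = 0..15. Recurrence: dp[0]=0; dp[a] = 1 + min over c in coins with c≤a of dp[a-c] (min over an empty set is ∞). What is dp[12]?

 a  0  1  2  3  4  5  6  7  8  9 10 11 12 13 14 15
dp  0  -  1  1  2  2  2  3  3  3  4  1  4  2  2  3
(- denotes ∞ / unreachable)

4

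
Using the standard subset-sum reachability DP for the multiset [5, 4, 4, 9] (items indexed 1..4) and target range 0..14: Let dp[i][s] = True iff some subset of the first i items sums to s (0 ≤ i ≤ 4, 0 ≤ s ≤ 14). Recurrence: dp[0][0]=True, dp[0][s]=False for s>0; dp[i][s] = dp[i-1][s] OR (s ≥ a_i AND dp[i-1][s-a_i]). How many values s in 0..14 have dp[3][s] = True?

6

i\s   0   1   2   3   4   5   6   7   8   9  10  11  12  13  14
  0   T   F   F   F   F   F   F   F   F   F   F   F   F   F   F
  1   T   F   F   F   F   T   F   F   F   F   F   F   F   F   F
  2   T   F   F   F   T   T   F   F   F   T   F   F   F   F   F
  3   T   F   F   F   T   T   F   F   T   T   F   F   F   T   F
  4   T   F   F   F   T   T   F   F   T   T   F   F   F   T   T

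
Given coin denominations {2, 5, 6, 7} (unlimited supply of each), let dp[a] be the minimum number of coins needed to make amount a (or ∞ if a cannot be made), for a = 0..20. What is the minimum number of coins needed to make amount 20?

3

 a  0  1  2  3  4  5  6  7  8  9 10 11 12 13 14 15 16 17 18 19 20
dp  0  -  1  -  2  1  1  1  2  2  2  2  2  2  2  3  3  3  3  3  3
(- denotes ∞ / unreachable)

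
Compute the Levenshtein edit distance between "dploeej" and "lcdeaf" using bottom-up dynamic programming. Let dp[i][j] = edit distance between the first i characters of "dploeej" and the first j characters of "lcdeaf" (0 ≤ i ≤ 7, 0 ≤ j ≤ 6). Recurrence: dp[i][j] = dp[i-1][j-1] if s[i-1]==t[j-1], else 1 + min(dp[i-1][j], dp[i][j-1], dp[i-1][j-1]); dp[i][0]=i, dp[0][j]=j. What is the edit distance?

   ''  l  c  d  e  a  f
''  0  1  2  3  4  5  6
 d  1  1  2  2  3  4  5
 p  2  2  2  3  3  4  5
 l  3  2  3  3  4  4  5
 o  4  3  3  4  4  5  5
 e  5  4  4  4  4  5  6
 e  6  5  5  5  4  5  6
 j  7  6  6  6  5  5  6

6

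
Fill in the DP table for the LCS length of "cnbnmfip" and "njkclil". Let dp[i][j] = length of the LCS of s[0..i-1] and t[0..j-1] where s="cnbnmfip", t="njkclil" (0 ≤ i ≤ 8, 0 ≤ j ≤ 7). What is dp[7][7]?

2

   ''  n  j  k  c  l  i  l
''  0  0  0  0  0  0  0  0
 c  0  0  0  0  1  1  1  1
 n  0  1  1  1  1  1  1  1
 b  0  1  1  1  1  1  1  1
 n  0  1  1  1  1  1  1  1
 m  0  1  1  1  1  1  1  1
 f  0  1  1  1  1  1  1  1
 i  0  1  1  1  1  1  2  2
 p  0  1  1  1  1  1  2  2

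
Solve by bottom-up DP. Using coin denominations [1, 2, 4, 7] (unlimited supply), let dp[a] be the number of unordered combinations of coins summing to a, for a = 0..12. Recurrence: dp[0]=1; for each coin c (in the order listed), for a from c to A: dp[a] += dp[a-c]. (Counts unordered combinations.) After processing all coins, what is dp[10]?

14

after  coin     0     1     2     3     4     5     6     7     8     9    10    11    12
          1     1     1     1     1     1     1     1     1     1     1     1     1     1
          2     1     1     2     2     3     3     4     4     5     5     6     6     7
          4     1     1     2     2     4     4     6     6     9     9    12    12    16
          7     1     1     2     2     4     4     6     7    10    11    14    16    20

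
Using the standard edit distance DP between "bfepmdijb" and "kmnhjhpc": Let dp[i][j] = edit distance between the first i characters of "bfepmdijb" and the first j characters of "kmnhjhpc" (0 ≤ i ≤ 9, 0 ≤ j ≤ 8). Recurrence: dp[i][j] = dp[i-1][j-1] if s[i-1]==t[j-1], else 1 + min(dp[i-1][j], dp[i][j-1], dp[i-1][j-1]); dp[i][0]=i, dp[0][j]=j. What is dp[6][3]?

5

   ''  k  m  n  h  j  h  p  c
''  0  1  2  3  4  5  6  7  8
 b  1  1  2  3  4  5  6  7  8
 f  2  2  2  3  4  5  6  7  8
 e  3  3  3  3  4  5  6  7  8
 p  4  4  4  4  4  5  6  6  7
 m  5  5  4  5  5  5  6  7  7
 d  6  6  5  5  6  6  6  7  8
 i  7  7  6  6  6  7  7  7  8
 j  8  8  7  7  7  6  7  8  8
 b  9  9  8  8  8  7  7  8  9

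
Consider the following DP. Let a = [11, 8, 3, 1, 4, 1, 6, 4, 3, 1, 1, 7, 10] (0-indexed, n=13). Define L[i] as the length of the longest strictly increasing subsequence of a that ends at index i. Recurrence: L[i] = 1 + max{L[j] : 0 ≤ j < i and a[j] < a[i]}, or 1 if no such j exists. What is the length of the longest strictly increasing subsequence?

5

   i    0    1    2    3    4    5    6    7    8    9   10   11   12
a[i]   11    8    3    1    4    1    6    4    3    1    1    7   10
L[i]    1    1    1    1    2    1    3    2    2    1    1    4    5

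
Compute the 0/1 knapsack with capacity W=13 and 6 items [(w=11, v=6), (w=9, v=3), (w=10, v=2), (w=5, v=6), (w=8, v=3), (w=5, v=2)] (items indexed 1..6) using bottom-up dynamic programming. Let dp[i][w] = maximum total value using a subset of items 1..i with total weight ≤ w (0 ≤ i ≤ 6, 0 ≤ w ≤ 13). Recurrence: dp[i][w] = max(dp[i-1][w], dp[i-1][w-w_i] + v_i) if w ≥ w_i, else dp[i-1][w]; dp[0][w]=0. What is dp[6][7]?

i\w   0   1   2   3   4   5   6   7   8   9  10  11  12  13
  0   0   0   0   0   0   0   0   0   0   0   0   0   0   0
  1   0   0   0   0   0   0   0   0   0   0   0   6   6   6
  2   0   0   0   0   0   0   0   0   0   3   3   6   6   6
  3   0   0   0   0   0   0   0   0   0   3   3   6   6   6
  4   0   0   0   0   0   6   6   6   6   6   6   6   6   6
  5   0   0   0   0   0   6   6   6   6   6   6   6   6   9
  6   0   0   0   0   0   6   6   6   6   6   8   8   8   9

6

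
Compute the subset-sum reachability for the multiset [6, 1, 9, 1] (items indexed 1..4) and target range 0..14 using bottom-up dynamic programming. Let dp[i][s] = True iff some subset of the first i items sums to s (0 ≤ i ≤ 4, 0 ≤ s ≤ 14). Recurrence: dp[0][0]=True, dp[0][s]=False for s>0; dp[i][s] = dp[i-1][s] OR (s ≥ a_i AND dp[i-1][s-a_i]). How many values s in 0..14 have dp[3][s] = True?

6

i\s   0   1   2   3   4   5   6   7   8   9  10  11  12  13  14
  0   T   F   F   F   F   F   F   F   F   F   F   F   F   F   F
  1   T   F   F   F   F   F   T   F   F   F   F   F   F   F   F
  2   T   T   F   F   F   F   T   T   F   F   F   F   F   F   F
  3   T   T   F   F   F   F   T   T   F   T   T   F   F   F   F
  4   T   T   T   F   F   F   T   T   T   T   T   T   F   F   F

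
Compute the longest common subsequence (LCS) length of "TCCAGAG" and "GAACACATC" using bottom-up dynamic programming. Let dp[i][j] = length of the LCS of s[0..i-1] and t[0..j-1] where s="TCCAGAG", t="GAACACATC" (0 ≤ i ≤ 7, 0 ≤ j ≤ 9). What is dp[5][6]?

2

   ''  G  A  A  C  A  C  A  T  C
''  0  0  0  0  0  0  0  0  0  0
 T  0  0  0  0  0  0  0  0  1  1
 C  0  0  0  0  1  1  1  1  1  2
 C  0  0  0  0  1  1  2  2  2  2
 A  0  0  1  1  1  2  2  3  3  3
 G  0  1  1  1  1  2  2  3  3  3
 A  0  1  2  2  2  2  2  3  3  3
 G  0  1  2  2  2  2  2  3  3  3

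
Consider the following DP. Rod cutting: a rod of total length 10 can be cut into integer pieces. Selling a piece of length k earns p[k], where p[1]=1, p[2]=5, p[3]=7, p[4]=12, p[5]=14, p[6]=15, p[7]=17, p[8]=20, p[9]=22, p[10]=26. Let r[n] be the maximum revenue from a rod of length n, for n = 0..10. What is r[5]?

   n    0    1    2    3    4    5    6    7    8    9   10
r[n]    0    1    5    7   12   14   17   19   24   26   29

14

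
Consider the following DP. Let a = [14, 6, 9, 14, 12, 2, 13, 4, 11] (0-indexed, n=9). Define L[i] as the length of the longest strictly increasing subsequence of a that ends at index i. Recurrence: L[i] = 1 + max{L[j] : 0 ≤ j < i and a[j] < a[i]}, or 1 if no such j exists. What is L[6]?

   i    0    1    2    3    4    5    6    7    8
a[i]   14    6    9   14   12    2   13    4   11
L[i]    1    1    2    3    3    1    4    2    3

4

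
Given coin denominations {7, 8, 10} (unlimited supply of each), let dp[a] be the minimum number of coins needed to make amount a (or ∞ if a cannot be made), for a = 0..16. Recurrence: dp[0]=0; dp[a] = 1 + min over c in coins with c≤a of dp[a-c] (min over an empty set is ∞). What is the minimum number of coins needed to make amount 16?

 a  0  1  2  3  4  5  6  7  8  9 10 11 12 13 14 15 16
dp  0  -  -  -  -  -  -  1  1  -  1  -  -  -  2  2  2
(- denotes ∞ / unreachable)

2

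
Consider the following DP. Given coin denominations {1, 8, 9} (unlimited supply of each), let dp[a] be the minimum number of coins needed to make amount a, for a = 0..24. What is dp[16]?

 a  0  1  2  3  4  5  6  7  8  9 10 11 12 13 14 15 16 17 18 19 20 21 22 23 24
dp  0  1  2  3  4  5  6  7  1  1  2  3  4  5  6  7  2  2  2  3  4  5  6  7  3

2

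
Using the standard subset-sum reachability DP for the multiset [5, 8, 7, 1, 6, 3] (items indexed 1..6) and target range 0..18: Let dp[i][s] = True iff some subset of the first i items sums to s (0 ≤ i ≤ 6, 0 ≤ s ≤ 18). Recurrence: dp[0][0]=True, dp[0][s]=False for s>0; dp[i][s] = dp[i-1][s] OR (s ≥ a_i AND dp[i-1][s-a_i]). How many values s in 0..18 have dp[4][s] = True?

i\s   0   1   2   3   4   5   6   7   8   9  10  11  12  13  14  15  16  17  18
  0   T   F   F   F   F   F   F   F   F   F   F   F   F   F   F   F   F   F   F
  1   T   F   F   F   F   T   F   F   F   F   F   F   F   F   F   F   F   F   F
  2   T   F   F   F   F   T   F   F   T   F   F   F   F   T   F   F   F   F   F
  3   T   F   F   F   F   T   F   T   T   F   F   F   T   T   F   T   F   F   F
  4   T   T   F   F   F   T   T   T   T   T   F   F   T   T   T   T   T   F   F
  5   T   T   F   F   F   T   T   T   T   T   F   T   T   T   T   T   T   F   T
  6   T   T   F   T   T   T   T   T   T   T   T   T   T   T   T   T   T   T   T

12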